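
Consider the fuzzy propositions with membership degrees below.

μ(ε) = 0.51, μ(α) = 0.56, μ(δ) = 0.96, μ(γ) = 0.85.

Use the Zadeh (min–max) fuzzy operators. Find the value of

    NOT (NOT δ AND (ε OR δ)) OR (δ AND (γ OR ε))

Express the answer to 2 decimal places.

NOT δ = 1 − 0.96 = 0.04
ε OR δ = max(a, b) on (0.51, 0.96) = 0.96
NOT δ AND (ε OR δ) = min(a, b) on (0.04, 0.96) = 0.04
NOT (NOT δ AND (ε OR δ)) = 1 − 0.04 = 0.96
γ OR ε = max(a, b) on (0.85, 0.51) = 0.85
δ AND (γ OR ε) = min(a, b) on (0.96, 0.85) = 0.85
NOT (NOT δ AND (ε OR δ)) OR (δ AND (γ OR ε)) = max(a, b) on (0.96, 0.85) = 0.96

0.96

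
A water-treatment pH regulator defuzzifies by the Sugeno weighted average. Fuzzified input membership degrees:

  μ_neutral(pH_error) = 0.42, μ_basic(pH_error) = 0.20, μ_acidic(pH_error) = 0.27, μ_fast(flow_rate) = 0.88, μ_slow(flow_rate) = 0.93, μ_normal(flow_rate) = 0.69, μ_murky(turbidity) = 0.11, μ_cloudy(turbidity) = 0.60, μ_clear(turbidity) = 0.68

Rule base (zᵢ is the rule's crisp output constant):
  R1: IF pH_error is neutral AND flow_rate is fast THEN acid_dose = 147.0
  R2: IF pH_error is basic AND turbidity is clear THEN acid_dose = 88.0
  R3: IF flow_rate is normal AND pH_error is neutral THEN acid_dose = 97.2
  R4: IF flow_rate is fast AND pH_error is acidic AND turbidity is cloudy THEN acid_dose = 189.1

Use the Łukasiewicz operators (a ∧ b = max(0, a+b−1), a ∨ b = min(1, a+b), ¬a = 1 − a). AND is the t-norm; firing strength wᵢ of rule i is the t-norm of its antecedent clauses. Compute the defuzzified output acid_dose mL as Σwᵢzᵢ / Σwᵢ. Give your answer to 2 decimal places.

R1 (z=147.0): neutral=0.42, fast=0.88; AND[max(0, a+b−1)] → w = 0.30
R2 (z=88.0): basic=0.20, clear=0.68; AND[max(0, a+b−1)] → w = 0.00
R3 (z=97.2): normal=0.69, neutral=0.42; AND[max(0, a+b−1)] → w = 0.11
R4 (z=189.1): fast=0.88, acidic=0.27, cloudy=0.60; AND[max(0, a+b−1)] → w = 0.00
Weighted average = (0.30·147.0 + 0.00·88.0 + 0.11·97.2 + 0.00·189.1) / (0.30 + 0.00 + 0.11 + 0.00)
  = 54.7920 / 0.4100 = 133.64

133.64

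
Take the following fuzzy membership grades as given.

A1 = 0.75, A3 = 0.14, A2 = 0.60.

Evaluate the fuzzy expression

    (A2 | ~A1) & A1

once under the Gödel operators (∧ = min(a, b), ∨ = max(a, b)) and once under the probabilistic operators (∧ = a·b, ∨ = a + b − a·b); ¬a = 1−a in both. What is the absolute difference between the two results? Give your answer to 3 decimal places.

0.075

Under Gödel:
  ~A1 = 1 − 0.75 = 0.25
  A2 | ~A1 = max(a, b) on (0.60, 0.25) = 0.60
  (A2 | ~A1) & A1 = min(a, b) on (0.60, 0.75) = 0.60
  → value = 0.6000
Under probabilistic:
  ~A1 = 1 − 0.7500 = 0.2500
  A2 | ~A1 = a + b − a·b on (0.6000, 0.2500) = 0.7000
  (A2 | ~A1) & A1 = a·b on (0.7000, 0.7500) = 0.5250
  → value = 0.5250
|0.6000 − 0.5250| = 0.075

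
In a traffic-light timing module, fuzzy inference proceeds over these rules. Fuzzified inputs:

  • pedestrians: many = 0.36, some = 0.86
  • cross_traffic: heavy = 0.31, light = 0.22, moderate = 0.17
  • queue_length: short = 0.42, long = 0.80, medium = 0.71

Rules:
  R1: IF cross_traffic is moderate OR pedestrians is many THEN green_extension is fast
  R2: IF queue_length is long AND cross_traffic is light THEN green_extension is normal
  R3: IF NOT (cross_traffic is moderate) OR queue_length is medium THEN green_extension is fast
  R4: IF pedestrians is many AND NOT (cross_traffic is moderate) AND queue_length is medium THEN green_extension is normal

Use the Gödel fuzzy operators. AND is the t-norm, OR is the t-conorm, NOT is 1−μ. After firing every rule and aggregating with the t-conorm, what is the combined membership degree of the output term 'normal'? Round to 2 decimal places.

0.36

R1: moderate=0.17, many=0.36; OR[max(a, b)] → w = 0.36
R2: long=0.80, light=0.22; AND[min(a, b)] → w = 0.22
R3: ¬moderate=1−0.17=0.83, medium=0.71; OR[max(a, b)] → w = 0.83
R4: many=0.36, ¬moderate=1−0.17=0.83, medium=0.71; AND[min(a, b)] → w = 0.36
Rules with consequent 'normal': {R2, R4} → strengths 0.22, 0.36
Aggregate via t-conorm [max(a, b)]: 0.36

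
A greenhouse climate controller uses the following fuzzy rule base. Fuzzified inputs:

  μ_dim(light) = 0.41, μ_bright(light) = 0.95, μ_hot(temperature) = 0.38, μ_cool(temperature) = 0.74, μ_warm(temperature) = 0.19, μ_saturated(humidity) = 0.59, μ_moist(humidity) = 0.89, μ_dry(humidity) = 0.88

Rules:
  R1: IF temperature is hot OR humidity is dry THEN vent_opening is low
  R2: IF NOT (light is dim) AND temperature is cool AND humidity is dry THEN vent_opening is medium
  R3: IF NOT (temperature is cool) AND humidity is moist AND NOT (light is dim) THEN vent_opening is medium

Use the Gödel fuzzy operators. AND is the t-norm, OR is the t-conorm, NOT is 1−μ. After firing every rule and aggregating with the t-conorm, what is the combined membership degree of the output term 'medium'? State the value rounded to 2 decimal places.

R1: hot=0.38, dry=0.88; OR[max(a, b)] → w = 0.88
R2: ¬dim=1−0.41=0.59, cool=0.74, dry=0.88; AND[min(a, b)] → w = 0.59
R3: ¬cool=1−0.74=0.26, moist=0.89, ¬dim=1−0.41=0.59; AND[min(a, b)] → w = 0.26
Rules with consequent 'medium': {R2, R3} → strengths 0.59, 0.26
Aggregate via t-conorm [max(a, b)]: 0.59

0.59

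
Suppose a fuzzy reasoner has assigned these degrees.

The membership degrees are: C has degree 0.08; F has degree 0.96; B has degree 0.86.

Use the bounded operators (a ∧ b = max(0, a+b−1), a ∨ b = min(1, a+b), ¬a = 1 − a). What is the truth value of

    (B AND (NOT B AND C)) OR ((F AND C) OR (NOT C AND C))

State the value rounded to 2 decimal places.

0.04

NOT B = 1 − 0.86 = 0.14
NOT B AND C = max(0, a+b−1) on (0.14, 0.08) = 0.00
B AND (NOT B AND C) = max(0, a+b−1) on (0.86, 0.00) = 0.00
F AND C = max(0, a+b−1) on (0.96, 0.08) = 0.04
NOT C = 1 − 0.08 = 0.92
NOT C AND C = max(0, a+b−1) on (0.92, 0.08) = 0.00
(F AND C) OR (NOT C AND C) = min(1, a+b) on (0.04, 0.00) = 0.04
(B AND (NOT B AND C)) OR ((F AND C) OR (NOT C AND C)) = min(1, a+b) on (0.00, 0.04) = 0.04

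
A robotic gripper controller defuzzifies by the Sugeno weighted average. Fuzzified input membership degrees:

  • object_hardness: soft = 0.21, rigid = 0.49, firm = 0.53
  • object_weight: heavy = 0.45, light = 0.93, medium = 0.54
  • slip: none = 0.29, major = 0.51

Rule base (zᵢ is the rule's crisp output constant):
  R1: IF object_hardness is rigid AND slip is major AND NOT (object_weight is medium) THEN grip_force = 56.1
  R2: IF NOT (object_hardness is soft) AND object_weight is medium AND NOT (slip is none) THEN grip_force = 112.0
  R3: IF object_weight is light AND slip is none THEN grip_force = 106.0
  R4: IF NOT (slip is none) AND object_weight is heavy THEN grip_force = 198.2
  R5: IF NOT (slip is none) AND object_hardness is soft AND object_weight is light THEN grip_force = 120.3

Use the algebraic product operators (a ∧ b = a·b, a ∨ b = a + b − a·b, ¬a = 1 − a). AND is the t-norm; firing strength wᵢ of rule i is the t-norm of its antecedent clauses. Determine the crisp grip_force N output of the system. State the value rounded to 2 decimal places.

130.02

R1 (z=56.1): rigid=0.49, major=0.51, ¬medium=1−0.54=0.46; AND[a·b] → w = 0.1150
R2 (z=112.0): ¬soft=1−0.21=0.79, medium=0.54, ¬none=1−0.29=0.71; AND[a·b] → w = 0.3029
R3 (z=106.0): light=0.93, none=0.29; AND[a·b] → w = 0.2697
R4 (z=198.2): ¬none=1−0.29=0.71, heavy=0.45; AND[a·b] → w = 0.3195
R5 (z=120.3): ¬none=1−0.29=0.71, soft=0.21, light=0.93; AND[a·b] → w = 0.1387
Weighted average = (0.1150·56.1 + 0.3029·112.0 + 0.2697·106.0 + 0.3195·198.2 + 0.1387·120.3) / (0.1150 + 0.3029 + 0.2697 + 0.3195 + 0.1387)
  = 148.9664 / 1.1457 = 130.02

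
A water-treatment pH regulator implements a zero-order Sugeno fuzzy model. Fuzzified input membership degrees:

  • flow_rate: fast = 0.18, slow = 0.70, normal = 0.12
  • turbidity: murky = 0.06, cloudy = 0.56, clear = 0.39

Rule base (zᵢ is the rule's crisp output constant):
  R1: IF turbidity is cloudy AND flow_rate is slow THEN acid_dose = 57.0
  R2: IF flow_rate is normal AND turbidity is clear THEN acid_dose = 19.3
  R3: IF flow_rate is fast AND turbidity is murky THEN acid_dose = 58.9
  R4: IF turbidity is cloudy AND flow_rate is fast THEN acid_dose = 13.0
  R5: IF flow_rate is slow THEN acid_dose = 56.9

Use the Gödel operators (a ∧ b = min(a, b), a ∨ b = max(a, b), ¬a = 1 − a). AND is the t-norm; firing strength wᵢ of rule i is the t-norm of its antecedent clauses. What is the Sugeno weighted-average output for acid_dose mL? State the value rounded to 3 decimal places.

49.346

R1 (z=57.0): cloudy=0.56, slow=0.70; AND[min(a, b)] → w = 0.56
R2 (z=19.3): normal=0.12, clear=0.39; AND[min(a, b)] → w = 0.12
R3 (z=58.9): fast=0.18, murky=0.06; AND[min(a, b)] → w = 0.06
R4 (z=13.0): cloudy=0.56, fast=0.18; AND[min(a, b)] → w = 0.18
R5 (z=56.9): slow=0.70 → w = 0.70
Weighted average = (0.56·57.0 + 0.12·19.3 + 0.06·58.9 + 0.18·13.0 + 0.70·56.9) / (0.56 + 0.12 + 0.06 + 0.18 + 0.70)
  = 79.9400 / 1.6200 = 49.346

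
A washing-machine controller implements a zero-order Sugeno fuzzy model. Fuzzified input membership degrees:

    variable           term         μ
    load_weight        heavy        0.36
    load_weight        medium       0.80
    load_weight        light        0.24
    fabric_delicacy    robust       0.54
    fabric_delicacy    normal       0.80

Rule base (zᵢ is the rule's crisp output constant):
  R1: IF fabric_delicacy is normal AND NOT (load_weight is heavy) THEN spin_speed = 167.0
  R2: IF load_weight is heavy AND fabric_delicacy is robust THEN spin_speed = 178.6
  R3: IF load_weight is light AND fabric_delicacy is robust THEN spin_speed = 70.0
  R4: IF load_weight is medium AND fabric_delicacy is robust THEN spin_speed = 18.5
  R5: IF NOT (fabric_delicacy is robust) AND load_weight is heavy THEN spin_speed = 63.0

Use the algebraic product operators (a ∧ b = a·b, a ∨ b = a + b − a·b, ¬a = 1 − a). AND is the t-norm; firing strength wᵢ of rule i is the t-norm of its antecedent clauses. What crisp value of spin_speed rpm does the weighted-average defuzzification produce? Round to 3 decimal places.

R1 (z=167.0): normal=0.80, ¬heavy=1−0.36=0.64; AND[a·b] → w = 0.5120
R2 (z=178.6): heavy=0.36, robust=0.54; AND[a·b] → w = 0.1944
R3 (z=70.0): light=0.24, robust=0.54; AND[a·b] → w = 0.1296
R4 (z=18.5): medium=0.80, robust=0.54; AND[a·b] → w = 0.4320
R5 (z=63.0): ¬robust=1−0.54=0.46, heavy=0.36; AND[a·b] → w = 0.1656
Weighted average = (0.5120·167.0 + 0.1944·178.6 + 0.1296·70.0 + 0.4320·18.5 + 0.1656·63.0) / (0.5120 + 0.1944 + 0.1296 + 0.4320 + 0.1656)
  = 147.7206 / 1.4336 = 103.042

103.042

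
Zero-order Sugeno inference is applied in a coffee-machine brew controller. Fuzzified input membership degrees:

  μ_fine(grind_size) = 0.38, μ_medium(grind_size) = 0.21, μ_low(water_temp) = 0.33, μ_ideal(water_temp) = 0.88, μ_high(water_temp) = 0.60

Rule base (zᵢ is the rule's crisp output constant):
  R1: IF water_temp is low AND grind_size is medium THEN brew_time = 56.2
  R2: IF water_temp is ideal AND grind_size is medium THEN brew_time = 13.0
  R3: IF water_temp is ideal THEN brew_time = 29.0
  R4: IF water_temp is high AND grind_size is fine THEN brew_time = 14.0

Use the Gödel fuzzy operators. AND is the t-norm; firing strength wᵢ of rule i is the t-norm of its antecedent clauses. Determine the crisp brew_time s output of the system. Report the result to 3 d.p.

27.007

R1 (z=56.2): low=0.33, medium=0.21; AND[min(a, b)] → w = 0.21
R2 (z=13.0): ideal=0.88, medium=0.21; AND[min(a, b)] → w = 0.21
R3 (z=29.0): ideal=0.88 → w = 0.88
R4 (z=14.0): high=0.60, fine=0.38; AND[min(a, b)] → w = 0.38
Weighted average = (0.21·56.2 + 0.21·13.0 + 0.88·29.0 + 0.38·14.0) / (0.21 + 0.21 + 0.88 + 0.38)
  = 45.3720 / 1.6800 = 27.007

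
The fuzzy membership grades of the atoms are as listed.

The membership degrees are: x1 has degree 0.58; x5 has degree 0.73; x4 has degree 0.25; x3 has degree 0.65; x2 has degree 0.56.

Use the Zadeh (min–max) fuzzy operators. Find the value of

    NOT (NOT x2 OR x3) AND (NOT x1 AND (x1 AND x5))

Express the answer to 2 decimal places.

0.35

NOT x2 = 1 − 0.56 = 0.44
NOT x2 OR x3 = max(a, b) on (0.44, 0.65) = 0.65
NOT (NOT x2 OR x3) = 1 − 0.65 = 0.35
NOT x1 = 1 − 0.58 = 0.42
x1 AND x5 = min(a, b) on (0.58, 0.73) = 0.58
NOT x1 AND (x1 AND x5) = min(a, b) on (0.42, 0.58) = 0.42
NOT (NOT x2 OR x3) AND (NOT x1 AND (x1 AND x5)) = min(a, b) on (0.35, 0.42) = 0.35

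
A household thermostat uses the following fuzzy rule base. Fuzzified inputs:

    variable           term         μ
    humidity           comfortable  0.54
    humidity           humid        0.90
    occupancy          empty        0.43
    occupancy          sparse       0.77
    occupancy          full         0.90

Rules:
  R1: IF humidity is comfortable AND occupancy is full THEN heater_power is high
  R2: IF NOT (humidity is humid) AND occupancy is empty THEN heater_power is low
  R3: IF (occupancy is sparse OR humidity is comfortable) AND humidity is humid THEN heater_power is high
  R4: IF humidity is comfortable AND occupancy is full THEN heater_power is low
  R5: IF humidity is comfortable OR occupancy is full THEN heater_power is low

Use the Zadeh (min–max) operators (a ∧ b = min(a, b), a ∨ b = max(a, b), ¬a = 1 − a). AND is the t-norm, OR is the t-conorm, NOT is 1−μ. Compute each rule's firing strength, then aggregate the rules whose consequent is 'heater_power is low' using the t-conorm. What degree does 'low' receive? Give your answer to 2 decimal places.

0.90

R1: comfortable=0.54, full=0.90; AND[min(a, b)] → w = 0.54
R2: ¬humid=1−0.90=0.10, empty=0.43; AND[min(a, b)] → w = 0.10
R3: (sparse=0.77 OR comfortable=0.54) = 0.77; AND[min(a, b)] with humid=0.90 → w = 0.77
R4: comfortable=0.54, full=0.90; AND[min(a, b)] → w = 0.54
R5: comfortable=0.54, full=0.90; OR[max(a, b)] → w = 0.90
Rules with consequent 'low': {R2, R4, R5} → strengths 0.10, 0.54, 0.90
Aggregate via t-conorm [max(a, b)]: 0.90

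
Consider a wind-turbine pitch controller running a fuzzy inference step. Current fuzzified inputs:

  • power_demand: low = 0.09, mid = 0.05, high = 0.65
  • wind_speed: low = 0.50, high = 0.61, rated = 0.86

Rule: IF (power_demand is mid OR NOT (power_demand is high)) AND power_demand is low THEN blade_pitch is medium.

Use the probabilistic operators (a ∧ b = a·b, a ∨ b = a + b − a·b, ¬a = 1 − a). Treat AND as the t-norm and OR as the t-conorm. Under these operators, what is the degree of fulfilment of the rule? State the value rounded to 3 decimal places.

0.034

firing strength: (mid=0.05 OR ¬high=1−0.65=0.35) = 0.3825; AND[a·b] with low=0.09 → w = 0.0344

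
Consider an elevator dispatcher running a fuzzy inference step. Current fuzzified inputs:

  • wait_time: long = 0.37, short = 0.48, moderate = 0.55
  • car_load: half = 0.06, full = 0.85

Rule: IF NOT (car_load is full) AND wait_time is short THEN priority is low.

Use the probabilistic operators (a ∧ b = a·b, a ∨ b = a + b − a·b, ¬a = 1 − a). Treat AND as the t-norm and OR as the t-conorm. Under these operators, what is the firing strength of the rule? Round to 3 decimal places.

firing strength: ¬full=1−0.85=0.15, short=0.48; AND[a·b] → w = 0.0720

0.072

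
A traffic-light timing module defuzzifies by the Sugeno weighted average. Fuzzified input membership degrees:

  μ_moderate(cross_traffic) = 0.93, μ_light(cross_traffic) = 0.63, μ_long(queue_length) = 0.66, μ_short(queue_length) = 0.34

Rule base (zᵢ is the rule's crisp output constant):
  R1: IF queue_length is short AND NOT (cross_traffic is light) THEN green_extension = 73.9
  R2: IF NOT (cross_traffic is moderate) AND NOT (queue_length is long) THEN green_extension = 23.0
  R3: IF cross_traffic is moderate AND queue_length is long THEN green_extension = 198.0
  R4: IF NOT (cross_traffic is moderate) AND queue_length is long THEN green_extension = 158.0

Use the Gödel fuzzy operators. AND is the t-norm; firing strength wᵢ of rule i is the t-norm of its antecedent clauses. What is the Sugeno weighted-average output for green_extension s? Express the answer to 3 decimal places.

147.786

R1 (z=73.9): short=0.34, ¬light=1−0.63=0.37; AND[min(a, b)] → w = 0.34
R2 (z=23.0): ¬moderate=1−0.93=0.07, ¬long=1−0.66=0.34; AND[min(a, b)] → w = 0.07
R3 (z=198.0): moderate=0.93, long=0.66; AND[min(a, b)] → w = 0.66
R4 (z=158.0): ¬moderate=1−0.93=0.07, long=0.66; AND[min(a, b)] → w = 0.07
Weighted average = (0.34·73.9 + 0.07·23.0 + 0.66·198.0 + 0.07·158.0) / (0.34 + 0.07 + 0.66 + 0.07)
  = 168.4760 / 1.1400 = 147.786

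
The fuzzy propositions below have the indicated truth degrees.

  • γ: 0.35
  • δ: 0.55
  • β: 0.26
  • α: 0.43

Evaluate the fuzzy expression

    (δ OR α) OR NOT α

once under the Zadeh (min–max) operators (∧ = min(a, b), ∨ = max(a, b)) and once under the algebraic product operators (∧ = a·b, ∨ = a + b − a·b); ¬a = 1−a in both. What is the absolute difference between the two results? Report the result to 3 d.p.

Under Zadeh (min–max):
  δ OR α = max(a, b) on (0.55, 0.43) = 0.55
  NOT α = 1 − 0.43 = 0.57
  (δ OR α) OR NOT α = max(a, b) on (0.55, 0.57) = 0.57
  → value = 0.5700
Under algebraic product:
  δ OR α = a + b − a·b on (0.5500, 0.4300) = 0.7435
  NOT α = 1 − 0.4300 = 0.5700
  (δ OR α) OR NOT α = a + b − a·b on (0.7435, 0.5700) = 0.8897
  → value = 0.8897
|0.5700 − 0.8897| = 0.320

0.320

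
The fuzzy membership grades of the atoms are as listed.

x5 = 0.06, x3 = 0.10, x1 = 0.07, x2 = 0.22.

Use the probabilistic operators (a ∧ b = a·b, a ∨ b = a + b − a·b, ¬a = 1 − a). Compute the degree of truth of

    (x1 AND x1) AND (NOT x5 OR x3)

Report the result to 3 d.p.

0.005

x1 AND x1 = a·b on (0.0700, 0.0700) = 0.0049
NOT x5 = 1 − 0.0600 = 0.9400
NOT x5 OR x3 = a + b − a·b on (0.9400, 0.1000) = 0.9460
(x1 AND x1) AND (NOT x5 OR x3) = a·b on (0.0049, 0.9460) = 0.0046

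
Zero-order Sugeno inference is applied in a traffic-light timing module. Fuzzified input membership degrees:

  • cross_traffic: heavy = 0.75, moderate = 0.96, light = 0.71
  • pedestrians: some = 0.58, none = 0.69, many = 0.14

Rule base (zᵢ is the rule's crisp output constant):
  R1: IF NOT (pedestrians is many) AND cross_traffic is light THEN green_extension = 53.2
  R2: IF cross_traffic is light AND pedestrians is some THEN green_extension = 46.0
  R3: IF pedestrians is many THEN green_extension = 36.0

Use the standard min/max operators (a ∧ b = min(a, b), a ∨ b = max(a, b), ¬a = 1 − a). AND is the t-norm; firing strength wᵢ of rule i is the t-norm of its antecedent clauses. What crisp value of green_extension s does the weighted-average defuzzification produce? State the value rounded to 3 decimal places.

48.596

R1 (z=53.2): ¬many=1−0.14=0.86, light=0.71; AND[min(a, b)] → w = 0.71
R2 (z=46.0): light=0.71, some=0.58; AND[min(a, b)] → w = 0.58
R3 (z=36.0): many=0.14 → w = 0.14
Weighted average = (0.71·53.2 + 0.58·46.0 + 0.14·36.0) / (0.71 + 0.58 + 0.14)
  = 69.4920 / 1.4300 = 48.596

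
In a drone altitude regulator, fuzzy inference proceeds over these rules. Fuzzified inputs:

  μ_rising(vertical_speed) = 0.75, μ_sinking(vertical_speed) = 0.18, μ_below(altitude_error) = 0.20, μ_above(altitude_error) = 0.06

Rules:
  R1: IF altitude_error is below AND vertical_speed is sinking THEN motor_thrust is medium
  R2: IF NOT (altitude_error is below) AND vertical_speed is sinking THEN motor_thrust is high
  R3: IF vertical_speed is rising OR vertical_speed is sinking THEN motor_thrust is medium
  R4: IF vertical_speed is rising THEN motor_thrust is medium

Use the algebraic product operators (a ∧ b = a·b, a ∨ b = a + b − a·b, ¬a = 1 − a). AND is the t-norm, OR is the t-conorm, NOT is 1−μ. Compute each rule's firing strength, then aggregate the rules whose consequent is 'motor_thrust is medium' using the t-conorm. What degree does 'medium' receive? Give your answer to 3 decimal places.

R1: below=0.20, sinking=0.18; AND[a·b] → w = 0.0360
R2: ¬below=1−0.20=0.80, sinking=0.18; AND[a·b] → w = 0.1440
R3: rising=0.75, sinking=0.18; OR[a + b − a·b] → w = 0.7950
R4: rising=0.75 → w = 0.7500
Rules with consequent 'medium': {R1, R3, R4} → strengths 0.0360, 0.7950, 0.7500
Aggregate via t-conorm [a + b − a·b]: 0.9506

0.951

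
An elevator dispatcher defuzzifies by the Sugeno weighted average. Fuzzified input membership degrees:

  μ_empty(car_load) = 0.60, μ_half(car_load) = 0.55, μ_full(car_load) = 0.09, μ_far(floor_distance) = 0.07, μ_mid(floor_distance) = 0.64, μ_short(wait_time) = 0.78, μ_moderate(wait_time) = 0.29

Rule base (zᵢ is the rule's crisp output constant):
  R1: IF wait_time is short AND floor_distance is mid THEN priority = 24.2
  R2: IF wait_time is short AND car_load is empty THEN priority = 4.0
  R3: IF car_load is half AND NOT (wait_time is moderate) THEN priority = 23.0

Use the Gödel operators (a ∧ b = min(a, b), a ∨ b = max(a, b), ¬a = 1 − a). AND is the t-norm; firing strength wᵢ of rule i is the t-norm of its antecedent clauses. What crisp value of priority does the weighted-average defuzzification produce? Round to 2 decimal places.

R1 (z=24.2): short=0.78, mid=0.64; AND[min(a, b)] → w = 0.64
R2 (z=4.0): short=0.78, empty=0.60; AND[min(a, b)] → w = 0.60
R3 (z=23.0): half=0.55, ¬moderate=1−0.29=0.71; AND[min(a, b)] → w = 0.55
Weighted average = (0.64·24.2 + 0.60·4.0 + 0.55·23.0) / (0.64 + 0.60 + 0.55)
  = 30.5380 / 1.7900 = 17.06

17.06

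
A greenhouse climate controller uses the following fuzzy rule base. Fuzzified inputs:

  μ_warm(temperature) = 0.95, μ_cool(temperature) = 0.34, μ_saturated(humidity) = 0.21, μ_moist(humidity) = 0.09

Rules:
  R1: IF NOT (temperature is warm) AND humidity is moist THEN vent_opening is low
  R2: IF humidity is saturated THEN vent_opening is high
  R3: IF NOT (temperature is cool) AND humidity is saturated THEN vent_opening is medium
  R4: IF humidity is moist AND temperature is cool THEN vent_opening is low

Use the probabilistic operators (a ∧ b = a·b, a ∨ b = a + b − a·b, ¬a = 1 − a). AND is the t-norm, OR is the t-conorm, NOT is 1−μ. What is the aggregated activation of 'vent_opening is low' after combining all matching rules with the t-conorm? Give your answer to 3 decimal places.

0.035

R1: ¬warm=1−0.95=0.05, moist=0.09; AND[a·b] → w = 0.0045
R2: saturated=0.21 → w = 0.2100
R3: ¬cool=1−0.34=0.66, saturated=0.21; AND[a·b] → w = 0.1386
R4: moist=0.09, cool=0.34; AND[a·b] → w = 0.0306
Rules with consequent 'low': {R1, R4} → strengths 0.0045, 0.0306
Aggregate via t-conorm [a + b − a·b]: 0.0350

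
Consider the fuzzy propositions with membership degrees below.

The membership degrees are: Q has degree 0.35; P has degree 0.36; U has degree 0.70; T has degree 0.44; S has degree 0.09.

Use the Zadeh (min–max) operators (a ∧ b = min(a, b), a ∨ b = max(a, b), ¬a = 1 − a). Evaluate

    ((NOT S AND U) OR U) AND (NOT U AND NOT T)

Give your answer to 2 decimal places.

NOT S = 1 − 0.09 = 0.91
NOT S AND U = min(a, b) on (0.91, 0.70) = 0.70
(NOT S AND U) OR U = max(a, b) on (0.70, 0.70) = 0.70
NOT U = 1 − 0.70 = 0.30
NOT T = 1 − 0.44 = 0.56
NOT U AND NOT T = min(a, b) on (0.30, 0.56) = 0.30
((NOT S AND U) OR U) AND (NOT U AND NOT T) = min(a, b) on (0.70, 0.30) = 0.30

0.30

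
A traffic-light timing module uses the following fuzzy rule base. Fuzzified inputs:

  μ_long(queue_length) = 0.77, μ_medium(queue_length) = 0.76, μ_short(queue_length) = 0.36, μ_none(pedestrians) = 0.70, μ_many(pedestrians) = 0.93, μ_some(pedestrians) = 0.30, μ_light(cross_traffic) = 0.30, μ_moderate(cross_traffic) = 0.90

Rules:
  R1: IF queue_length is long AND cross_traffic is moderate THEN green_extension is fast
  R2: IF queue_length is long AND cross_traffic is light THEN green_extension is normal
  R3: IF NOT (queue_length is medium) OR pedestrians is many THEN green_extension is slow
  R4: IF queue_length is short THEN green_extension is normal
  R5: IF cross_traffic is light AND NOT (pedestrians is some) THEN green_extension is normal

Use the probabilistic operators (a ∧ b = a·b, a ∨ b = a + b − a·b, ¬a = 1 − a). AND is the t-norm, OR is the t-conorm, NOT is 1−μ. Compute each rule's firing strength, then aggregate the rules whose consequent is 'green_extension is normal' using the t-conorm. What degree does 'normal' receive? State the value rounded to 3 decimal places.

R1: long=0.77, moderate=0.90; AND[a·b] → w = 0.6930
R2: long=0.77, light=0.30; AND[a·b] → w = 0.2310
R3: ¬medium=1−0.76=0.24, many=0.93; OR[a + b − a·b] → w = 0.9468
R4: short=0.36 → w = 0.3600
R5: light=0.30, ¬some=1−0.30=0.70; AND[a·b] → w = 0.2100
Rules with consequent 'normal': {R2, R4, R5} → strengths 0.2310, 0.3600, 0.2100
Aggregate via t-conorm [a + b − a·b]: 0.6112

0.611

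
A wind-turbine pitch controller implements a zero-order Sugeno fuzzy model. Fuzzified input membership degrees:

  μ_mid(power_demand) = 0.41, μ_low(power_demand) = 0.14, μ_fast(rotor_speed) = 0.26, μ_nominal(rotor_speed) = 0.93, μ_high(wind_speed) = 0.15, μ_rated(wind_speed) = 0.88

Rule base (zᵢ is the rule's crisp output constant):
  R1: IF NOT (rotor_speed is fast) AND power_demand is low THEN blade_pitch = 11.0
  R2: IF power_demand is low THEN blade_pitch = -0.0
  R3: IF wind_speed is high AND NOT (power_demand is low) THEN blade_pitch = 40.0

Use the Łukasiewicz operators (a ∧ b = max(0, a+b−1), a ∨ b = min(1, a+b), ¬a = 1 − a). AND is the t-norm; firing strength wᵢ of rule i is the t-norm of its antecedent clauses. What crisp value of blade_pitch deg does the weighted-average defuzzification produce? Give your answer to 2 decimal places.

R1 (z=11.0): ¬fast=1−0.26=0.74, low=0.14; AND[max(0, a+b−1)] → w = 0.00
R2 (z=-0.0): low=0.14 → w = 0.14
R3 (z=40.0): high=0.15, ¬low=1−0.14=0.86; AND[max(0, a+b−1)] → w = 0.01
Weighted average = (0.00·11.0 + 0.14·-0.0 + 0.01·40.0) / (0.00 + 0.14 + 0.01)
  = 0.4000 / 0.1500 = 2.67

2.67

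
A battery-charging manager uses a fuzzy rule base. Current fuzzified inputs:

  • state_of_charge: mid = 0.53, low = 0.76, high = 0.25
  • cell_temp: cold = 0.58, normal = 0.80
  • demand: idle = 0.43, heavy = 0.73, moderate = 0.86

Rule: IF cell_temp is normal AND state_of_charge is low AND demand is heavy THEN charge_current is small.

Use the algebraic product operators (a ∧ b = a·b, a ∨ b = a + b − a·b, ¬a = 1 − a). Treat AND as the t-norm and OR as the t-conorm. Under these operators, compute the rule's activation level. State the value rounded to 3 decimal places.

0.444

firing strength: normal=0.80, low=0.76, heavy=0.73; AND[a·b] → w = 0.4438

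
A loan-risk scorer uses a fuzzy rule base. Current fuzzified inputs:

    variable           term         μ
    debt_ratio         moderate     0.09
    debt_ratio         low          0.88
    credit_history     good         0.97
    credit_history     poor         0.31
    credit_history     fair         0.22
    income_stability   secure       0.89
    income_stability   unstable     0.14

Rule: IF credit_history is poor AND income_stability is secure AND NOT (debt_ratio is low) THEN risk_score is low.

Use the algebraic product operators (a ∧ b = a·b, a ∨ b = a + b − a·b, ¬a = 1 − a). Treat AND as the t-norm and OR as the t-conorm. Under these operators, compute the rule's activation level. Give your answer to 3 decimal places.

firing strength: poor=0.31, secure=0.89, ¬low=1−0.88=0.12; AND[a·b] → w = 0.0331

0.033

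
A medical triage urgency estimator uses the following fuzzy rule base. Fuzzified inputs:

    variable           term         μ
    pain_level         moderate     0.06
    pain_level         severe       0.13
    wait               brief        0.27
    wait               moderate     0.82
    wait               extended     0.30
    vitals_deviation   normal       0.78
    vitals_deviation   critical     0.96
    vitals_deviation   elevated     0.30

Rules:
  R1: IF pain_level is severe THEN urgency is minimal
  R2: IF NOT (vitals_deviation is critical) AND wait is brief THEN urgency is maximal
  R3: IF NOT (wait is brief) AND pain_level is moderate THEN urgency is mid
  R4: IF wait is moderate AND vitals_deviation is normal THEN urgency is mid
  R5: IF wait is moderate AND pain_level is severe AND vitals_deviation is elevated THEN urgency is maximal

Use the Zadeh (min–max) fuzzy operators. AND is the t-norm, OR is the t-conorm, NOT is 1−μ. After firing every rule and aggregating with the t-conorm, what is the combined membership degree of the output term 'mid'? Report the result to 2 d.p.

R1: severe=0.13 → w = 0.13
R2: ¬critical=1−0.96=0.04, brief=0.27; AND[min(a, b)] → w = 0.04
R3: ¬brief=1−0.27=0.73, moderate=0.06; AND[min(a, b)] → w = 0.06
R4: moderate=0.82, normal=0.78; AND[min(a, b)] → w = 0.78
R5: moderate=0.82, severe=0.13, elevated=0.30; AND[min(a, b)] → w = 0.13
Rules with consequent 'mid': {R3, R4} → strengths 0.06, 0.78
Aggregate via t-conorm [max(a, b)]: 0.78

0.78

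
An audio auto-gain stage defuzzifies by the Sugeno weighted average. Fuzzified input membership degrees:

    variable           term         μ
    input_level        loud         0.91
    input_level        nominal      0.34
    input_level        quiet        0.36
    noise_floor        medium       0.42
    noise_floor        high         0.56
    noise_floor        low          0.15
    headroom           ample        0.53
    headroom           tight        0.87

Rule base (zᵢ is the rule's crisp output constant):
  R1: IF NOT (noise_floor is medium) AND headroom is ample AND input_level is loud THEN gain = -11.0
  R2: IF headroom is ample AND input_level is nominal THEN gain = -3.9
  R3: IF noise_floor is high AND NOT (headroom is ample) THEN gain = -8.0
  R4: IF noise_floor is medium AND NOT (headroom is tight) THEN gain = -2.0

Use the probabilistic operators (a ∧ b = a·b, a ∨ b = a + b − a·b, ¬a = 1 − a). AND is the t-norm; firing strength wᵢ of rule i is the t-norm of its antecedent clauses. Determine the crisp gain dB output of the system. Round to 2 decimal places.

-7.71

R1 (z=-11.0): ¬medium=1−0.42=0.58, ample=0.53, loud=0.91; AND[a·b] → w = 0.2797
R2 (z=-3.9): ample=0.53, nominal=0.34; AND[a·b] → w = 0.1802
R3 (z=-8.0): high=0.56, ¬ample=1−0.53=0.47; AND[a·b] → w = 0.2632
R4 (z=-2.0): medium=0.42, ¬tight=1−0.87=0.13; AND[a·b] → w = 0.0546
Weighted average = (0.2797·-11.0 + 0.1802·-3.9 + 0.2632·-8.0 + 0.0546·-2.0) / (0.2797 + 0.1802 + 0.2632 + 0.0546)
  = -5.9947 / 0.7777 = -7.71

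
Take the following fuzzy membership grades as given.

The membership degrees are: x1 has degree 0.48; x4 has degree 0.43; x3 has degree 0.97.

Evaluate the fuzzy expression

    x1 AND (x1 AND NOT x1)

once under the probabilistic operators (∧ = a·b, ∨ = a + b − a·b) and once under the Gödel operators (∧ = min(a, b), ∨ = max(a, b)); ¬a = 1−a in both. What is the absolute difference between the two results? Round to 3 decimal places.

0.360

Under probabilistic:
  NOT x1 = 1 − 0.4800 = 0.5200
  x1 AND NOT x1 = a·b on (0.4800, 0.5200) = 0.2496
  x1 AND (x1 AND NOT x1) = a·b on (0.4800, 0.2496) = 0.1198
  → value = 0.1198
Under Gödel:
  NOT x1 = 1 − 0.48 = 0.52
  x1 AND NOT x1 = min(a, b) on (0.48, 0.52) = 0.48
  x1 AND (x1 AND NOT x1) = min(a, b) on (0.48, 0.48) = 0.48
  → value = 0.4800
|0.1198 − 0.4800| = 0.360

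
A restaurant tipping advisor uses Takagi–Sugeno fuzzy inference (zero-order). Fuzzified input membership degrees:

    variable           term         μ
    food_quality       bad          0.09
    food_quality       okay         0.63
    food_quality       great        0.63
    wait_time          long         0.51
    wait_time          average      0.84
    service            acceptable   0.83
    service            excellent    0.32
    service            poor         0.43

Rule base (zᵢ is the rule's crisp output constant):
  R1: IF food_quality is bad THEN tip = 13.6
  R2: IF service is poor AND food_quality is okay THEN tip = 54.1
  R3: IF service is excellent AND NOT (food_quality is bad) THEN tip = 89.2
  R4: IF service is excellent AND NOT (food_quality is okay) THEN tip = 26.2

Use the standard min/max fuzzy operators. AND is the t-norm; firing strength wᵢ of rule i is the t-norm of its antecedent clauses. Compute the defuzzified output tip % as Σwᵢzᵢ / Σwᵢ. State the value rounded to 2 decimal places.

R1 (z=13.6): bad=0.09 → w = 0.09
R2 (z=54.1): poor=0.43, okay=0.63; AND[min(a, b)] → w = 0.43
R3 (z=89.2): excellent=0.32, ¬bad=1−0.09=0.91; AND[min(a, b)] → w = 0.32
R4 (z=26.2): excellent=0.32, ¬okay=1−0.63=0.37; AND[min(a, b)] → w = 0.32
Weighted average = (0.09·13.6 + 0.43·54.1 + 0.32·89.2 + 0.32·26.2) / (0.09 + 0.43 + 0.32 + 0.32)
  = 61.4150 / 1.1600 = 52.94

52.94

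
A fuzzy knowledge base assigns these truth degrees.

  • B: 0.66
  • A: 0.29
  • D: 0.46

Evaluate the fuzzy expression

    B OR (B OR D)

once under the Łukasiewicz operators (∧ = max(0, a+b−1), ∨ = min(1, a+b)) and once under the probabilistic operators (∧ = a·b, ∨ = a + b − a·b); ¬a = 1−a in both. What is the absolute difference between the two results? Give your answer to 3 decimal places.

0.062

Under Łukasiewicz:
  B OR D = min(1, a+b) on (0.66, 0.46) = 1.00
  B OR (B OR D) = min(1, a+b) on (0.66, 1.00) = 1.00
  → value = 1.0000
Under probabilistic:
  B OR D = a + b − a·b on (0.6600, 0.4600) = 0.8164
  B OR (B OR D) = a + b − a·b on (0.6600, 0.8164) = 0.9376
  → value = 0.9376
|1.0000 − 0.9376| = 0.062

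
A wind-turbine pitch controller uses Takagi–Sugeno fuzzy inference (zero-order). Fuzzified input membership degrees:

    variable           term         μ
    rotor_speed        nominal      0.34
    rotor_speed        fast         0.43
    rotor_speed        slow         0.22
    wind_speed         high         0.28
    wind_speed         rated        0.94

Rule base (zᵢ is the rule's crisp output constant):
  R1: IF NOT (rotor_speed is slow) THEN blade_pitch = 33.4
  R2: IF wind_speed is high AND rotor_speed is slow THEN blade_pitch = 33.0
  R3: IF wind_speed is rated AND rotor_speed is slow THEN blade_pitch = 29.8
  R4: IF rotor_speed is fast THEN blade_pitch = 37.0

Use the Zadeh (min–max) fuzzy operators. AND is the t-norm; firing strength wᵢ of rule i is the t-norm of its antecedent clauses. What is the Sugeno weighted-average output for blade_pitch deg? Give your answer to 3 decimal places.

33.805

R1 (z=33.4): ¬slow=1−0.22=0.78 → w = 0.78
R2 (z=33.0): high=0.28, slow=0.22; AND[min(a, b)] → w = 0.22
R3 (z=29.8): rated=0.94, slow=0.22; AND[min(a, b)] → w = 0.22
R4 (z=37.0): fast=0.43 → w = 0.43
Weighted average = (0.78·33.4 + 0.22·33.0 + 0.22·29.8 + 0.43·37.0) / (0.78 + 0.22 + 0.22 + 0.43)
  = 55.7780 / 1.6500 = 33.805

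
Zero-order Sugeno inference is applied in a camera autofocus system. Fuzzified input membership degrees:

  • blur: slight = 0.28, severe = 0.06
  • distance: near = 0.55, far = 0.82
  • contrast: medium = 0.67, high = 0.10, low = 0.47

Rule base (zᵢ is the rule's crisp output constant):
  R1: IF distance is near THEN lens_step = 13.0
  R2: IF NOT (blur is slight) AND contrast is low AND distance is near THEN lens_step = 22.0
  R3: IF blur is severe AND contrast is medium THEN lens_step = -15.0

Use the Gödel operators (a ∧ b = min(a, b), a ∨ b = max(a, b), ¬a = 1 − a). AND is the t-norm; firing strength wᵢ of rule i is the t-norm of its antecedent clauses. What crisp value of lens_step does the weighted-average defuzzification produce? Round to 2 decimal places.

R1 (z=13.0): near=0.55 → w = 0.55
R2 (z=22.0): ¬slight=1−0.28=0.72, low=0.47, near=0.55; AND[min(a, b)] → w = 0.47
R3 (z=-15.0): severe=0.06, medium=0.67; AND[min(a, b)] → w = 0.06
Weighted average = (0.55·13.0 + 0.47·22.0 + 0.06·-15.0) / (0.55 + 0.47 + 0.06)
  = 16.5900 / 1.0800 = 15.36

15.36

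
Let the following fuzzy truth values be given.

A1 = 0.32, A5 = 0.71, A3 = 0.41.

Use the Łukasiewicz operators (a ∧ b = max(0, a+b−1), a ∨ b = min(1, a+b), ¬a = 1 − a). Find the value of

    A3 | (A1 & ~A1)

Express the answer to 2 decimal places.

0.41

~A1 = 1 − 0.32 = 0.68
A1 & ~A1 = max(0, a+b−1) on (0.32, 0.68) = 0.00
A3 | (A1 & ~A1) = min(1, a+b) on (0.41, 0.00) = 0.41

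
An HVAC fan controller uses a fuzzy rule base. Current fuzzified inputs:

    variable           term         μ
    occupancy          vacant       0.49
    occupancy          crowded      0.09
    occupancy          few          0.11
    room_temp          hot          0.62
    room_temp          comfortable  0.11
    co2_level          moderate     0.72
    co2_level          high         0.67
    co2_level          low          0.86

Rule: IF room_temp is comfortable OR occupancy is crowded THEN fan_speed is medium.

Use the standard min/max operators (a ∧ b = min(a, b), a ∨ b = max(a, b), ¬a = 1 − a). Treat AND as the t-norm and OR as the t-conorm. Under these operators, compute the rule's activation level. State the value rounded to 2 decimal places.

0.11

firing strength: comfortable=0.11, crowded=0.09; OR[max(a, b)] → w = 0.11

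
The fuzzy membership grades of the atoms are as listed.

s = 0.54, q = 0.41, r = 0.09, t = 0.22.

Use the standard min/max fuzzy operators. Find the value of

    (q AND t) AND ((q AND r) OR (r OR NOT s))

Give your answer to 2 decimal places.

0.22

q AND t = min(a, b) on (0.41, 0.22) = 0.22
q AND r = min(a, b) on (0.41, 0.09) = 0.09
NOT s = 1 − 0.54 = 0.46
r OR NOT s = max(a, b) on (0.09, 0.46) = 0.46
(q AND r) OR (r OR NOT s) = max(a, b) on (0.09, 0.46) = 0.46
(q AND t) AND ((q AND r) OR (r OR NOT s)) = min(a, b) on (0.22, 0.46) = 0.22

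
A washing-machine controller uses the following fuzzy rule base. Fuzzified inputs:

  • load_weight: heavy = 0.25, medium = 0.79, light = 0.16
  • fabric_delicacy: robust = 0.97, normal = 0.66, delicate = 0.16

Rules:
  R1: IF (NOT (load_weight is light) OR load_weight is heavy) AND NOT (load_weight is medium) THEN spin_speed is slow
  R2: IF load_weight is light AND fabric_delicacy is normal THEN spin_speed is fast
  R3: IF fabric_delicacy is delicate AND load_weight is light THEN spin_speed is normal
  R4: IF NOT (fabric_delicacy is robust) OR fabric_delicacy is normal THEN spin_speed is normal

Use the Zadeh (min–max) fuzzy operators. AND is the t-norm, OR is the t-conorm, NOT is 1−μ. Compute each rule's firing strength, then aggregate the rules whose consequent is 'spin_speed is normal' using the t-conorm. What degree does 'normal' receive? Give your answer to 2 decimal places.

0.66

R1: (¬light=1−0.16=0.84 OR heavy=0.25) = 0.84; AND[min(a, b)] with ¬medium=1−0.79=0.21 → w = 0.21
R2: light=0.16, normal=0.66; AND[min(a, b)] → w = 0.16
R3: delicate=0.16, light=0.16; AND[min(a, b)] → w = 0.16
R4: ¬robust=1−0.97=0.03, normal=0.66; OR[max(a, b)] → w = 0.66
Rules with consequent 'normal': {R3, R4} → strengths 0.16, 0.66
Aggregate via t-conorm [max(a, b)]: 0.66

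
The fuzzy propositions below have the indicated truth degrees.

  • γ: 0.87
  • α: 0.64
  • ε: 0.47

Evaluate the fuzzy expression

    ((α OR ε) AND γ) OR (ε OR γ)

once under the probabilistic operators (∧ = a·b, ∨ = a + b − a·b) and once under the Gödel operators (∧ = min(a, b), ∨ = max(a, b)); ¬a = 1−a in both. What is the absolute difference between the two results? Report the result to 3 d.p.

Under probabilistic:
  α OR ε = a + b − a·b on (0.6400, 0.4700) = 0.8092
  (α OR ε) AND γ = a·b on (0.8092, 0.8700) = 0.7040
  ε OR γ = a + b − a·b on (0.4700, 0.8700) = 0.9311
  ((α OR ε) AND γ) OR (ε OR γ) = a + b − a·b on (0.7040, 0.9311) = 0.9796
  → value = 0.9796
Under Gödel:
  α OR ε = max(a, b) on (0.64, 0.47) = 0.64
  (α OR ε) AND γ = min(a, b) on (0.64, 0.87) = 0.64
  ε OR γ = max(a, b) on (0.47, 0.87) = 0.87
  ((α OR ε) AND γ) OR (ε OR γ) = max(a, b) on (0.64, 0.87) = 0.87
  → value = 0.8700
|0.9796 − 0.8700| = 0.110

0.110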